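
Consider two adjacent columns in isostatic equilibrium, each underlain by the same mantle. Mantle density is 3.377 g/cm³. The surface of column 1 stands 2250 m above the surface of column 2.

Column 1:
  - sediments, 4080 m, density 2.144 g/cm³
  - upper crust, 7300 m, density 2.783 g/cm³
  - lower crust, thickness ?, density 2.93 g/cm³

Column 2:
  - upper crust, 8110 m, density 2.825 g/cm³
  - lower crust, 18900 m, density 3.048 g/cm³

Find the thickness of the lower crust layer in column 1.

Take the compensation level at the base of the deeper column (depth z_c below the surface of column 1) and equate Σ ρ_i t_i down to z_c; mantle fills any gap and the z_c terms cancel.
Column 1: 4080×2.144 + 7300×2.783 + x×2.93 + (z_c − 11380 − x)×3.377
Column 2: 2250×0 + 8110×2.825 + 18900×3.048 + (z_c − 2250 − 27010)×3.377
The z_c×3.377 term appears on both sides and cancels. Collect the known terms of each column as K = Σ(ρt)_known − 3.377 × (depth of known layers): K_1 = 29063.42 − 3.377×11380 = −9366.84; K_2 = 80517.95 − 3.377×(2250 + 27010) = −18293.07.
Balance: K_1 − x×(3.377 − 2.93) = K_2, so x = (K_1 − K_2)/(3.377 − 2.93) = 8926.23/0.447 = 20000 m.

20000 m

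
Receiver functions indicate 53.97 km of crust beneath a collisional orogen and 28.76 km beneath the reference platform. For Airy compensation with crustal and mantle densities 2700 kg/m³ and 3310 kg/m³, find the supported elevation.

4.65 km

Excess crust Δ = 53.97 km − 28.76 km = 25.21 km, split between elevation h and root r with h + r = Δ.
Airy balance ρ_c h = (ρ_m − ρ_c) r gives r = h ρ_c/(ρ_m − ρ_c), so h (1 + ρ_c/(ρ_m − ρ_c)) = Δ, i.e. h = Δ (ρ_m − ρ_c)/ρ_m.
h = 25.21 km × 610/3310 = 4.65 km.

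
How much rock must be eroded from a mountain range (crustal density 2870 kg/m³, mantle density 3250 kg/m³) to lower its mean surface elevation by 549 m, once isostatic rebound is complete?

Net drop Δ = e − u = e − e ρ_c/ρ_m = e (ρ_m − ρ_c)/ρ_m.
e = Δ ρ_m/(ρ_m − ρ_c) = 549 m × 3250/380 = 4700 m.

4700 m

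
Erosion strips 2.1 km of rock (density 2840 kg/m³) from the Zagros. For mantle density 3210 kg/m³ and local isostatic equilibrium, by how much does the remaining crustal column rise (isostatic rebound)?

Unloading: uplift u = e ρ_c/ρ_m = 2.1 km × 2840/3210 = 1.86 km.

1.86 km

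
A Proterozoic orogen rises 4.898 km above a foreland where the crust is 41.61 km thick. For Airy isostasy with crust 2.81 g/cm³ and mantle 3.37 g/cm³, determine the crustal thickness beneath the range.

71.1 km

Root depth r = h ρ_c / (ρ_m − ρ_c) = 4.898 km × 2.81 / 0.56 = 24.58 km.
Total thickness = T + h + r = 41.61 km + 4.898 km + 24.58 km = 71.1 km.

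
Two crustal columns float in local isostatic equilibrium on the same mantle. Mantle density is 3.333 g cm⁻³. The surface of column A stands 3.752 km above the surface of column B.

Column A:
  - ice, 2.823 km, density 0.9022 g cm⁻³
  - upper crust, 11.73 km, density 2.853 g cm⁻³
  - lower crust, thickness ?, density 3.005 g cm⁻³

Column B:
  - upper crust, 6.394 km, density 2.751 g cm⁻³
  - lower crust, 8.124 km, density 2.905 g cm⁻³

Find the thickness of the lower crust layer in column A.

Take the compensation level at the base of the deeper column (depth z_c below the surface of column A) and equate Σ ρ_i t_i down to z_c; mantle fills any gap and the z_c terms cancel.
Column A: 2.823×0.9022 + 11.73×2.853 + x×3.005 + (z_c − 14.553 − x)×3.333
Column B: 3.752×0 + 6.394×2.751 + 8.124×2.905 + (z_c − 3.752 − 14.518)×3.333
The z_c×3.333 term appears on both sides and cancels. Collect the known terms of each column as K = Σ(ρt)_known − 3.333 × (depth of known layers): K_A = 36.0126006 − 3.333×14.553 = −12.4925484; K_B = 41.190114 − 3.333×(3.752 + 14.518) = −19.703796.
Balance: K_A − x×(3.333 − 3.005) = K_B, so x = (K_A − K_B)/(3.333 − 3.005) = 7.21125/0.328 = 22 km.

22 km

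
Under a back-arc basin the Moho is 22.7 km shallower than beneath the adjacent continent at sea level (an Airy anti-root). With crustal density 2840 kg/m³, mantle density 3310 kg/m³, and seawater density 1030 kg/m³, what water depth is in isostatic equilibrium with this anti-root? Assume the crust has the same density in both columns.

5.89 km

Replacing a thickness d of crust by seawater at the top must be balanced by replacing crust with mantle at the base: d (ρ_c − ρ_w) = a (ρ_m − ρ_c).
d = a (ρ_m − ρ_c)/(ρ_c − ρ_w) = 22.7 km × 470/1810 = 5.89 km.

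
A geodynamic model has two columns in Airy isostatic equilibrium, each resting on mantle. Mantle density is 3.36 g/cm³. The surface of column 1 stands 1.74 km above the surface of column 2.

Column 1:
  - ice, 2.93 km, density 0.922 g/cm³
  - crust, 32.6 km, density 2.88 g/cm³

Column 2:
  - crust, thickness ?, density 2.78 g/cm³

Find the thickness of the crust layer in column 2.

29.2 km

Take the compensation level at the base of the deeper column (depth z_c below the surface of column 1) and equate Σ ρ_i t_i down to z_c; mantle fills any gap and the z_c terms cancel.
Column 1: 2.93×0.922 + 32.6×2.88 + (z_c − 35.53)×3.36
Column 2: 1.74×0 + x×2.78 + (z_c − 1.74 − 0 − x)×3.36
The z_c×3.36 term appears on both sides and cancels. Collect the known terms of each column as K = Σ(ρt)_known − 3.36 × (depth of known layers): K_1 = 96.58946 − 3.36×35.53 = −22.79134; K_2 = 0 − 3.36×(1.74 + 0) = −5.8464.
Balance: K_1 = K_2 − x×(3.36 − 2.78), so x = (K_2 − K_1)/(3.36 − 2.78) = 16.9449/0.58 = 29.2 km.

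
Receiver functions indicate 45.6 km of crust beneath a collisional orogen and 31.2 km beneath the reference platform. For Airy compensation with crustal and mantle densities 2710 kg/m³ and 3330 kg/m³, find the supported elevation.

2.68 km

Excess crust Δ = 45.6 km − 31.2 km = 14.4 km, split between elevation h and root r with h + r = Δ.
Airy balance ρ_c h = (ρ_m − ρ_c) r gives r = h ρ_c/(ρ_m − ρ_c), so h (1 + ρ_c/(ρ_m − ρ_c)) = Δ, i.e. h = Δ (ρ_m − ρ_c)/ρ_m.
h = 14.4 km × 620/3330 = 2.68 km.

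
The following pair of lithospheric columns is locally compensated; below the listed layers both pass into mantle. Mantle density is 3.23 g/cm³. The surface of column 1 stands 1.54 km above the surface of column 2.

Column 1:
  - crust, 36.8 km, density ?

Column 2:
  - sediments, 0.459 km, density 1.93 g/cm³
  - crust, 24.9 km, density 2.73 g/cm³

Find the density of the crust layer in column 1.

Take the compensation level at the base of the deeper column (depth z_c below the surface of column 1) and equate Σ ρ_i t_i down to z_c; mantle fills any gap and the z_c terms cancel.
Column 1: 36.8×ρ + (z_c − 36.8)×3.23
Column 2: 1.54×0 + 0.459×1.93 + 24.9×2.73 + (z_c − 1.54 − 25.359)×3.23
The z_c×3.23 term appears on both sides and cancels. Collect the known terms of each column as K = Σ(ρt)_known − 3.23 × (depth of known layers): K_1 = 0 − 3.23×36.8 = −118.864; K_2 = 68.86287 − 3.23×(1.54 + 25.359) = −18.0209.
Balance: K_1 + 36.8×ρ = K_2, so ρ = (K_2 − K_1)/36.8 = 100.843/36.8 = 2.74 g/cm³.

2.74 g/cm³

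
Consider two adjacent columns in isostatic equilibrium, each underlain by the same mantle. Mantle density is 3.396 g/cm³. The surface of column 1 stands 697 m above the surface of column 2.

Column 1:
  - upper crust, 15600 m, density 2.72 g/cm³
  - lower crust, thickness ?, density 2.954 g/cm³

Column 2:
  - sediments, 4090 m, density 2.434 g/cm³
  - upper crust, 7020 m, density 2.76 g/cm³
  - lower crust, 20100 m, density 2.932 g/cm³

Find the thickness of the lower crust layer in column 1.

Take the compensation level at the base of the deeper column (depth z_c below the surface of column 1) and equate Σ ρ_i t_i down to z_c; mantle fills any gap and the z_c terms cancel.
Column 1: 15600×2.72 + x×2.954 + (z_c − 15600 − x)×3.396
Column 2: 697×0 + 4090×2.434 + 7020×2.76 + 20100×2.932 + (z_c − 697 − 31210)×3.396
The z_c×3.396 term appears on both sides and cancels. Collect the known terms of each column as K = Σ(ρt)_known − 3.396 × (depth of known layers): K_1 = 42432 − 3.396×15600 = −10545.6; K_2 = 88263.46 − 3.396×(697 + 31210) = −20092.712.
Balance: K_1 − x×(3.396 − 2.954) = K_2, so x = (K_1 − K_2)/(3.396 − 2.954) = 9547.11/0.442 = 21600 m.

21600 m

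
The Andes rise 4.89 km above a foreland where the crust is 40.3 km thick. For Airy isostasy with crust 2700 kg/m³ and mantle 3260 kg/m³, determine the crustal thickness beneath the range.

Root depth r = h ρ_c / (ρ_m − ρ_c) = 4.89 km × 2700 / 560 = 23.58 km.
Total thickness = T + h + r = 40.3 km + 4.89 km + 23.58 km = 68.8 km.

68.8 km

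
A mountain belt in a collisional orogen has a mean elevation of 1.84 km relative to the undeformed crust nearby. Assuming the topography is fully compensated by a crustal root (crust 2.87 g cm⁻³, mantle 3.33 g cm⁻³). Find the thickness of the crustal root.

11.5 km

By Archimedes' principle applied to the lithosphere: the weight of the topography is balanced by the buoyancy of the root, ρ_c h = (ρ_m − ρ_c) r.
r = h · ρ_c / (ρ_m − ρ_c) = 1.84 km × 2.87 / (3.33 − 2.87) = 11.5 km.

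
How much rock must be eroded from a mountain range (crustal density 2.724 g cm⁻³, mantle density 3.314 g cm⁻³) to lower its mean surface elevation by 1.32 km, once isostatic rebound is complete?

7.41 km

Net drop Δ = e − u = e − e ρ_c/ρ_m = e (ρ_m − ρ_c)/ρ_m.
e = Δ ρ_m/(ρ_m − ρ_c) = 1.32 km × 3.314/0.59 = 7.41 km.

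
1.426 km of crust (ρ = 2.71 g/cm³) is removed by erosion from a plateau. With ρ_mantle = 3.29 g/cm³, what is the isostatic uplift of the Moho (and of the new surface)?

1.17 km

Unloading: uplift u = e ρ_c/ρ_m = 1.426 km × 2.71/3.29 = 1.17 km.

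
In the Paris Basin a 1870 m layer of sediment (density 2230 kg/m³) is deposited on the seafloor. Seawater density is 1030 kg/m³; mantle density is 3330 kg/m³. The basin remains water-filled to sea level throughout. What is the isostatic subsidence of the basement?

Submarine loading: the sediment displaces seawater, and the subsidence is in turn flooded, so s (ρ_m − ρ_w) = t (ρ_sed − ρ_w).
s = 1870 m × (2230 − 1030) / (3330 − 1030) = 976 m.

976 m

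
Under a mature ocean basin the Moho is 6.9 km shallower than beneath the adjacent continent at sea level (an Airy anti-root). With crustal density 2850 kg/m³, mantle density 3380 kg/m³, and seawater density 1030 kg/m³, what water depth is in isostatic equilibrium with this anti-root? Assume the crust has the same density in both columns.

Replacing a thickness d of crust by seawater at the top must be balanced by replacing crust with mantle at the base: d (ρ_c − ρ_w) = a (ρ_m − ρ_c).
d = a (ρ_m − ρ_c)/(ρ_c − ρ_w) = 6.9 km × 530/1820 = 2.01 km.

2.01 km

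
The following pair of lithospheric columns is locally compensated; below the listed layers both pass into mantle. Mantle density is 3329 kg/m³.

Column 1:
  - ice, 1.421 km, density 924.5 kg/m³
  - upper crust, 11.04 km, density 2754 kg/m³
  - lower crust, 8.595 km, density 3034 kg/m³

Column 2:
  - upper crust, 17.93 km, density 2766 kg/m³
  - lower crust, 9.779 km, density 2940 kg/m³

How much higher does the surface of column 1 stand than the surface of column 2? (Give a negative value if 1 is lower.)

For any compensation level in the mantle, the mantle terms cancel and isostasy reduces to e = (Σt_1 − Σt_2) − (Σ(ρt)_1 − Σ(ρt)_2) / ρ_m.
Σt_1 = 21.056 km; Σt_2 = 27.709 km; Σ(ρt)_1 = 57795.1045; Σ(ρt)_2 = 78344.64 (in km·kg/m³).
e = (21.056 − 27.709) − (57795.1045 − 78344.64) / 3329 = −0.48 km.

−0.48 km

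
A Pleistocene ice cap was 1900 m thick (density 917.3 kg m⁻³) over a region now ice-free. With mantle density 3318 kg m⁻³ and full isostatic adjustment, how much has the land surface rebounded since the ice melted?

Removing the load lets mantle flow back in; uplift u satisfies ρ_ice t = ρ_m u.
u = t ρ_ice/ρ_m = 1900 m × 917.3/3318 = 525 m.

525 m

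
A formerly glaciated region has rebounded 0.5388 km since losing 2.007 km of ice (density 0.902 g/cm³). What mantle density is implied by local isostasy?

ρ_m = ρ_ice t / u = 0.902 × 2.007 km/0.5388 km = 3.36 g/cm³.

3.36 g/cm³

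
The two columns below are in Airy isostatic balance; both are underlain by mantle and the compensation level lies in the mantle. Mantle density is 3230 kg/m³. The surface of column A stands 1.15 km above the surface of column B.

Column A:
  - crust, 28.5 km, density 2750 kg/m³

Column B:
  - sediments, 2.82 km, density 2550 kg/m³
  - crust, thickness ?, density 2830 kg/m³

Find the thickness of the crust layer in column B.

20.1 km

Take the compensation level at the base of the deeper column (depth z_c below the surface of column A) and equate Σ ρ_i t_i down to z_c; mantle fills any gap and the z_c terms cancel.
Column A: 28.5×2750 + (z_c − 28.5)×3230
Column B: 1.15×0 + 2.82×2550 + x×2830 + (z_c − 1.15 − 2.82 − x)×3230
The z_c×3230 term appears on both sides and cancels. Collect the known terms of each column as K = Σ(ρt)_known − 3230 × (depth of known layers): K_A = 78375 − 3230×28.5 = −13680; K_B = 7191 − 3230×(1.15 + 2.82) = −5632.1.
Balance: K_A = K_B − x×(3230 − 2830), so x = (K_B − K_A)/(3230 − 2830) = 8047.9/400 = 20.1 km.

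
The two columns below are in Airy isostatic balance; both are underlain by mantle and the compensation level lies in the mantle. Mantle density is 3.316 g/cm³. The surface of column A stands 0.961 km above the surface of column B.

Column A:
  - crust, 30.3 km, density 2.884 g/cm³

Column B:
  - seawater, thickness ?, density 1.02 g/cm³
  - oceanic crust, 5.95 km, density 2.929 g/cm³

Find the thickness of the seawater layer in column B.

Take the compensation level at the base of the deeper column (depth z_c below the surface of column A) and equate Σ ρ_i t_i down to z_c; mantle fills any gap and the z_c terms cancel.
Column A: 30.3×2.884 + (z_c − 30.3)×3.316
Column B: 0.961×0 + x×1.02 + 5.95×2.929 + (z_c − 0.961 − 5.95 − x)×3.316
The z_c×3.316 term appears on both sides and cancels. Collect the known terms of each column as K = Σ(ρt)_known − 3.316 × (depth of known layers): K_A = 87.3852 − 3.316×30.3 = −13.0896; K_B = 17.42755 − 3.316×(0.961 + 5.95) = −5.489326.
Balance: K_A = K_B − x×(3.316 − 1.02), so x = (K_B − K_A)/(3.316 − 1.02) = 7.60027/2.296 = 3.31 km.

3.31 km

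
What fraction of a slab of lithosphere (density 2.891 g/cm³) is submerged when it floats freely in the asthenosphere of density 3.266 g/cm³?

Submerged fraction = ρ_obj/ρ_fluid = 2.891/3.266 = 88.5%.

88.5%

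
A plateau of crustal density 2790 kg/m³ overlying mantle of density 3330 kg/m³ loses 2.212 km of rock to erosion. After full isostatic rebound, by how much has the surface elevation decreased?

0.359 km

Rebound u = e ρ_c/ρ_m = 2.212 km × 2790/3330 = 1.853 km.
Net surface drop = e − u = 2.212 km − 1.853 km = e (ρ_m − ρ_c)/ρ_m = 0.359 km.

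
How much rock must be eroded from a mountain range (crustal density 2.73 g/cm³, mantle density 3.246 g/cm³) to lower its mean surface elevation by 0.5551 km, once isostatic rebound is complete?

Net drop Δ = e − u = e − e ρ_c/ρ_m = e (ρ_m − ρ_c)/ρ_m.
e = Δ ρ_m/(ρ_m − ρ_c) = 0.5551 km × 3.246/0.516 = 3.49 km.

3.49 km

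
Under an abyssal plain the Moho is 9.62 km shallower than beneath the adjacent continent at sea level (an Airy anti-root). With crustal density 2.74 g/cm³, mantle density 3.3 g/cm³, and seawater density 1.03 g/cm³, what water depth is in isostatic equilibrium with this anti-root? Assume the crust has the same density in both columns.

Replacing a thickness d of crust by seawater at the top must be balanced by replacing crust with mantle at the base: d (ρ_c − ρ_w) = a (ρ_m − ρ_c).
d = a (ρ_m − ρ_c)/(ρ_c − ρ_w) = 9.62 km × 0.56/1.71 = 3.15 km.

3.15 km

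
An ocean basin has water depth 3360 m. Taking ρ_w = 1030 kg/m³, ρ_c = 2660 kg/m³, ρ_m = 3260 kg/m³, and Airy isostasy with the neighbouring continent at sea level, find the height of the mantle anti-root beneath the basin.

For local isostatic compensation: replacing crust with seawater at the top is compensated by replacing crust with mantle at the base: d (ρ_c − ρ_w) = a (ρ_m − ρ_c).
a = d (ρ_c − ρ_w)/(ρ_m − ρ_c) = 3360 m × 1630/600 = 9130 m.

9130 m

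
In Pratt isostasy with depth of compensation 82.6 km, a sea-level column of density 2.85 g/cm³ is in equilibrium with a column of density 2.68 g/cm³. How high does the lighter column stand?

ρ_ref D = ρ (D + h) → h = D (ρ_ref − ρ)/ρ.
h = 82.6 km × (2.85 − 2.68)/2.68 = 5.24 km.

5.24 km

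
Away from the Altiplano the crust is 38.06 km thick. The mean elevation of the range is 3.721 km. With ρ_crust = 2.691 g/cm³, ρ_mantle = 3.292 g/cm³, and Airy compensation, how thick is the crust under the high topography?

Root depth r = h ρ_c / (ρ_m − ρ_c) = 3.721 km × 2.691 / 0.601 = 16.66 km.
Total thickness = T + h + r = 38.06 km + 3.721 km + 16.66 km = 58.4 km.

58.4 km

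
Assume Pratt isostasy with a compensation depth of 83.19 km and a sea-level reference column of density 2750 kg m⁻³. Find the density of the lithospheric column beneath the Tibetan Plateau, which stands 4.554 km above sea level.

2610 kg m⁻³

Pratt balance: ρ_ref D = ρ (D + h).
ρ = ρ_ref D/(D + h) = 2750 × 83.19 km/(83.19 km + 4.554 km) = 2610 kg m⁻³.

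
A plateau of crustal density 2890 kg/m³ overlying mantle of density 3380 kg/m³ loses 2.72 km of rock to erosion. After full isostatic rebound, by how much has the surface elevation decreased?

0.394 km

Rebound u = e ρ_c/ρ_m = 2.72 km × 2890/3380 = 2.326 km.
Net surface drop = e − u = 2.72 km − 2.326 km = e (ρ_m − ρ_c)/ρ_m = 0.394 km.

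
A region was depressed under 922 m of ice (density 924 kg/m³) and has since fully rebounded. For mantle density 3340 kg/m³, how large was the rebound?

255 m

Removing the load lets mantle flow back in; uplift u satisfies ρ_ice t = ρ_m u.
u = t ρ_ice/ρ_m = 922 m × 924/3340 = 255 m.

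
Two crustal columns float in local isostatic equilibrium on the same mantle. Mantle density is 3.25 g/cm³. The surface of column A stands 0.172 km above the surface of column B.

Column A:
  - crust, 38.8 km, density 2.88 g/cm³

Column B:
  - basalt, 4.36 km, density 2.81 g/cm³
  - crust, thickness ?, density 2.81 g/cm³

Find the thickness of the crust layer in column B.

Take the compensation level at the base of the deeper column (depth z_c below the surface of column A) and equate Σ ρ_i t_i down to z_c; mantle fills any gap and the z_c terms cancel.
Column A: 38.8×2.88 + (z_c − 38.8)×3.25
Column B: 0.172×0 + 4.36×2.81 + x×2.81 + (z_c − 0.172 − 4.36 − x)×3.25
The z_c×3.25 term appears on both sides and cancels. Collect the known terms of each column as K = Σ(ρt)_known − 3.25 × (depth of known layers): K_A = 111.744 − 3.25×38.8 = −14.356; K_B = 12.2516 − 3.25×(0.172 + 4.36) = −2.4774.
Balance: K_A = K_B − x×(3.25 − 2.81), so x = (K_B − K_A)/(3.25 − 2.81) = 11.8786/0.44 = 27 km.

27 km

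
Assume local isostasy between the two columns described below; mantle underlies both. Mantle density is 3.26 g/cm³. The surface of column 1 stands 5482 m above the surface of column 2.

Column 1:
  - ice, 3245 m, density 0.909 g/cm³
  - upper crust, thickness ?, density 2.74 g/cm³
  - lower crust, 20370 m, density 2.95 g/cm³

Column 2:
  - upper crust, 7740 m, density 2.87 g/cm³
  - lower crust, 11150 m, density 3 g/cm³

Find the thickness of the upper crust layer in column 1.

18900 m

Take the compensation level at the base of the deeper column (depth z_c below the surface of column 1) and equate Σ ρ_i t_i down to z_c; mantle fills any gap and the z_c terms cancel.
Column 1: 3245×0.909 + x×2.74 + 20370×2.95 + (z_c − 23615 − x)×3.26
Column 2: 5482×0 + 7740×2.87 + 11150×3 + (z_c − 5482 − 18890)×3.26
The z_c×3.26 term appears on both sides and cancels. Collect the known terms of each column as K = Σ(ρt)_known − 3.26 × (depth of known layers): K_1 = 63041.205 − 3.26×23615 = −13943.695; K_2 = 55663.8 − 3.26×(5482 + 18890) = −23788.92.
Balance: K_1 − x×(3.26 − 2.74) = K_2, so x = (K_1 − K_2)/(3.26 − 2.74) = 9845.23/0.52 = 18900 m.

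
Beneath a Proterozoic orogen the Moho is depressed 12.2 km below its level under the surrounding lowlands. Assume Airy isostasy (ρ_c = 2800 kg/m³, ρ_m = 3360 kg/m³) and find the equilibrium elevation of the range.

2.44 km

Isostatic balance requires: ρ_c h = (ρ_m − ρ_c) r.
h = r (ρ_m − ρ_c) / ρ_c = 12.2 km × (3360 − 2800) / 2800 = 2.44 km.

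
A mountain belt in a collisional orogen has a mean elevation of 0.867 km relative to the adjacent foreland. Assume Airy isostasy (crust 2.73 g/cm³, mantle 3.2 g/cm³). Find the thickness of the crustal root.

For local isostatic compensation: the weight of the topography is balanced by the buoyancy of the root, ρ_c h = (ρ_m − ρ_c) r.
r = h · ρ_c / (ρ_m − ρ_c) = 0.867 km × 2.73 / (3.2 − 2.73) = 5.04 km.

5.04 km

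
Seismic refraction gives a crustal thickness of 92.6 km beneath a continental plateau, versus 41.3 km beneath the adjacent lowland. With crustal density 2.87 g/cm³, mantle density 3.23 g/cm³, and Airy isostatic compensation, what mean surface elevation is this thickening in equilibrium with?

Excess crust Δ = 92.6 km − 41.3 km = 51.3 km, split between elevation h and root r with h + r = Δ.
Airy balance ρ_c h = (ρ_m − ρ_c) r gives r = h ρ_c/(ρ_m − ρ_c), so h (1 + ρ_c/(ρ_m − ρ_c)) = Δ, i.e. h = Δ (ρ_m − ρ_c)/ρ_m.
h = 51.3 km × 0.36/3.23 = 5.72 km.

5.72 km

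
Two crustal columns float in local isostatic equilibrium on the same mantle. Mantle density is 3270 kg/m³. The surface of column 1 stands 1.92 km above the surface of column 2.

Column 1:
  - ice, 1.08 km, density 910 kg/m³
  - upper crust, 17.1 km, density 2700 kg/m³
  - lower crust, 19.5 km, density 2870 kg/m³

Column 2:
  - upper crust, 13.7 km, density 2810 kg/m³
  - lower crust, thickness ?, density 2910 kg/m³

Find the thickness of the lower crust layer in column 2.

20.9 km

Take the compensation level at the base of the deeper column (depth z_c below the surface of column 1) and equate Σ ρ_i t_i down to z_c; mantle fills any gap and the z_c terms cancel.
Column 1: 1.08×910 + 17.1×2700 + 19.5×2870 + (z_c − 37.68)×3270
Column 2: 1.92×0 + 13.7×2810 + x×2910 + (z_c − 1.92 − 13.7 − x)×3270
The z_c×3270 term appears on both sides and cancels. Collect the known terms of each column as K = Σ(ρt)_known − 3270 × (depth of known layers): K_1 = 103117.8 − 3270×37.68 = −20095.8; K_2 = 38497 − 3270×(1.92 + 13.7) = −12580.4.
Balance: K_1 = K_2 − x×(3270 − 2910), so x = (K_2 − K_1)/(3270 − 2910) = 7515.4/360 = 20.9 km.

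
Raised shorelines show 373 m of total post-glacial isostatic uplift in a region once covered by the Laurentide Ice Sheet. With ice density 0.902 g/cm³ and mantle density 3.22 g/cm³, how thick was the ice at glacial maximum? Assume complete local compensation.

1330 m

u = t ρ_ice/ρ_m → t = u ρ_m/ρ_ice = 373 m × 3.22/0.902 = 1330 m.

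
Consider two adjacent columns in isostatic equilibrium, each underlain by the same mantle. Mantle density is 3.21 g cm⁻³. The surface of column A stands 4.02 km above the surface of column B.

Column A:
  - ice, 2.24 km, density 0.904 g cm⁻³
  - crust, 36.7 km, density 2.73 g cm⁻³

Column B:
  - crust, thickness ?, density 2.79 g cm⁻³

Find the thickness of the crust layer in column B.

23.5 km

Take the compensation level at the base of the deeper column (depth z_c below the surface of column A) and equate Σ ρ_i t_i down to z_c; mantle fills any gap and the z_c terms cancel.
Column A: 2.24×0.904 + 36.7×2.73 + (z_c − 38.94)×3.21
Column B: 4.02×0 + x×2.79 + (z_c − 4.02 − 0 − x)×3.21
The z_c×3.21 term appears on both sides and cancels. Collect the known terms of each column as K = Σ(ρt)_known − 3.21 × (depth of known layers): K_A = 102.21596 − 3.21×38.94 = −22.78144; K_B = 0 − 3.21×(4.02 + 0) = −12.9042.
Balance: K_A = K_B − x×(3.21 − 2.79), so x = (K_B − K_A)/(3.21 − 2.79) = 9.87724/0.42 = 23.5 km.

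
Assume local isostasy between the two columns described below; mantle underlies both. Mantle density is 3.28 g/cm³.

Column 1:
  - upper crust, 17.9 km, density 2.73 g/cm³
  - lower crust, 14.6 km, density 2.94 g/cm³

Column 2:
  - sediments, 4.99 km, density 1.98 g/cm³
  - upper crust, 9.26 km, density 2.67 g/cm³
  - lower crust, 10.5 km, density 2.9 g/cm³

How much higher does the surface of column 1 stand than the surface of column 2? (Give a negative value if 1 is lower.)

−0.401 km

For any compensation level in the mantle, the mantle terms cancel and isostasy reduces to e = (Σt_1 − Σt_2) − (Σ(ρt)_1 − Σ(ρt)_2) / ρ_m.
Σt_1 = 32.5 km; Σt_2 = 24.75 km; Σ(ρt)_1 = 91.791; Σ(ρt)_2 = 65.0544 (in km·g/cm³).
e = (32.5 − 24.75) − (91.791 − 65.0544) / 3.28 = −0.401 km.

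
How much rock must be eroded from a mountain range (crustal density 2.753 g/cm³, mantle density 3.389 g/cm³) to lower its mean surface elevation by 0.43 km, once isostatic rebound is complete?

2.29 km

Net drop Δ = e − u = e − e ρ_c/ρ_m = e (ρ_m − ρ_c)/ρ_m.
e = Δ ρ_m/(ρ_m − ρ_c) = 0.43 km × 3.389/0.636 = 2.29 km.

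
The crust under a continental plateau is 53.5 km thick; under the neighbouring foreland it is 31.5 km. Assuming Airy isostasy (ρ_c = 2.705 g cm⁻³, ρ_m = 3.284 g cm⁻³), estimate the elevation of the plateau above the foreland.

Excess crust Δ = 53.5 km − 31.5 km = 22 km, split between elevation h and root r with h + r = Δ.
Airy balance ρ_c h = (ρ_m − ρ_c) r gives r = h ρ_c/(ρ_m − ρ_c), so h (1 + ρ_c/(ρ_m − ρ_c)) = Δ, i.e. h = Δ (ρ_m − ρ_c)/ρ_m.
h = 22 km × 0.579/3.284 = 3.88 km.

3.88 km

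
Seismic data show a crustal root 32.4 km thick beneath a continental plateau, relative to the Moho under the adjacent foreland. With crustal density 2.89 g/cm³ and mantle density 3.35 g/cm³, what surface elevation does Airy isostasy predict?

In Airy isostatic equilibrium: ρ_c h = (ρ_m − ρ_c) r.
h = r (ρ_m − ρ_c) / ρ_c = 32.4 km × (3.35 − 2.89) / 2.89 = 5.16 km.

5.16 km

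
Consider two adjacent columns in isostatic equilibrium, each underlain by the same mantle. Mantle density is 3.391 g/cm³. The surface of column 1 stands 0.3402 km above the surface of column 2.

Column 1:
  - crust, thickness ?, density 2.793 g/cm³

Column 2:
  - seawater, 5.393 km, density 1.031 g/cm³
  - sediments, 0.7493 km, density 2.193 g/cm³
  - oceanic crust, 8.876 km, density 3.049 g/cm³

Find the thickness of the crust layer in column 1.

29.8 km

Take the compensation level at the base of the deeper column (depth z_c below the surface of column 1) and equate Σ ρ_i t_i down to z_c; mantle fills any gap and the z_c terms cancel.
Column 1: x×2.793 + (z_c − 0 − x)×3.391
Column 2: 0.3402×0 + 5.393×1.031 + 0.7493×2.193 + 8.876×3.049 + (z_c − 0.3402 − 15.0183)×3.391
The z_c×3.391 term appears on both sides and cancels. Collect the known terms of each column as K = Σ(ρt)_known − 3.391 × (depth of known layers): K_1 = 0 − 3.391×0 = 0; K_2 = 34.2663219 − 3.391×(0.3402 + 15.0183) = −17.8143516.
Balance: K_1 − x×(3.391 − 2.793) = K_2, so x = (K_1 − K_2)/(3.391 − 2.793) = 17.8144/0.598 = 29.8 km.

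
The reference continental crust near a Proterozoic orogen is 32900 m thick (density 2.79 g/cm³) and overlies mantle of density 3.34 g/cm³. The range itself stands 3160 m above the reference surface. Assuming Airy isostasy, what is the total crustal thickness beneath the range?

Root depth r = h ρ_c / (ρ_m − ρ_c) = 3160 m × 2.79 / 0.55 = 16030 m.
Total thickness = T + h + r = 32900 m + 3160 m + 16030 m = 52100 m.

52100 m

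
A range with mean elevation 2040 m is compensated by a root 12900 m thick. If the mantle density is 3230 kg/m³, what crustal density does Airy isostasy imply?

ρ_c h = (ρ_m − ρ_c) r → ρ_c (h + r) = ρ_m r → ρ_c = ρ_m r / (h + r).
ρ_c = 3230 × 12900 m / (2040 m + 12900 m) = 2790 kg/m³.

2790 kg/m³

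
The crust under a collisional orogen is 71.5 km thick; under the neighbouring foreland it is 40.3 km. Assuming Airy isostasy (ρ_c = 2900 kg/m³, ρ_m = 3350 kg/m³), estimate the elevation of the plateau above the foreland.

4.19 km

Excess crust Δ = 71.5 km − 40.3 km = 31.2 km, split between elevation h and root r with h + r = Δ.
Airy balance ρ_c h = (ρ_m − ρ_c) r gives r = h ρ_c/(ρ_m − ρ_c), so h (1 + ρ_c/(ρ_m − ρ_c)) = Δ, i.e. h = Δ (ρ_m − ρ_c)/ρ_m.
h = 31.2 km × 450/3350 = 4.19 km.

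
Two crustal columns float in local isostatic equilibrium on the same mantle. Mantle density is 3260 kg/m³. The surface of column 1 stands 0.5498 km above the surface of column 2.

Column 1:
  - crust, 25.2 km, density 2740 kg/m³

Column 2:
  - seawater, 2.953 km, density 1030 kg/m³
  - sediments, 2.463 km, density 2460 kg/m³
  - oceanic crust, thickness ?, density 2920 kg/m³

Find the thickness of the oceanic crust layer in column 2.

Take the compensation level at the base of the deeper column (depth z_c below the surface of column 1) and equate Σ ρ_i t_i down to z_c; mantle fills any gap and the z_c terms cancel.
Column 1: 25.2×2740 + (z_c − 25.2)×3260
Column 2: 0.5498×0 + 2.953×1030 + 2.463×2460 + x×2920 + (z_c − 0.5498 − 5.416 − x)×3260
The z_c×3260 term appears on both sides and cancels. Collect the known terms of each column as K = Σ(ρt)_known − 3260 × (depth of known layers): K_1 = 69048 − 3260×25.2 = −13104; K_2 = 9100.57 − 3260×(0.5498 + 5.416) = −10347.938.
Balance: K_1 = K_2 − x×(3260 − 2920), so x = (K_2 − K_1)/(3260 − 2920) = 2756.06/340 = 8.11 km.

8.11 km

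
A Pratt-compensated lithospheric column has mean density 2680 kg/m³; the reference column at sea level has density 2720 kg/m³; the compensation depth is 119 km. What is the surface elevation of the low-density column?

1.78 km

ρ_ref D = ρ (D + h) → h = D (ρ_ref − ρ)/ρ.
h = 119 km × (2720 − 2680)/2680 = 1.78 km.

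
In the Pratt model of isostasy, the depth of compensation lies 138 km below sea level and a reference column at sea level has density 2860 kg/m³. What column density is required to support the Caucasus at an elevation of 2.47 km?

Pratt balance: ρ_ref D = ρ (D + h).
ρ = ρ_ref D/(D + h) = 2860 × 138 km/(138 km + 2.47 km) = 2810 kg/m³.

2810 kg/m³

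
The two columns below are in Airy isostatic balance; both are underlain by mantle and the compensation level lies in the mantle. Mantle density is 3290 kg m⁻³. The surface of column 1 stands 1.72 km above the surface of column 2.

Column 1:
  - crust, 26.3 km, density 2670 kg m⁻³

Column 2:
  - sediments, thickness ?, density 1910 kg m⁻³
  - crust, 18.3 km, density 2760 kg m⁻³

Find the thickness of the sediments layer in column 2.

Take the compensation level at the base of the deeper column (depth z_c below the surface of column 1) and equate Σ ρ_i t_i down to z_c; mantle fills any gap and the z_c terms cancel.
Column 1: 26.3×2670 + (z_c − 26.3)×3290
Column 2: 1.72×0 + x×1910 + 18.3×2760 + (z_c − 1.72 − 18.3 − x)×3290
The z_c×3290 term appears on both sides and cancels. Collect the known terms of each column as K = Σ(ρt)_known − 3290 × (depth of known layers): K_1 = 70221 − 3290×26.3 = −16306; K_2 = 50508 − 3290×(1.72 + 18.3) = −15357.8.
Balance: K_1 = K_2 − x×(3290 − 1910), so x = (K_2 − K_1)/(3290 − 1910) = 948.2/1380 = 0.687 km.

0.687 km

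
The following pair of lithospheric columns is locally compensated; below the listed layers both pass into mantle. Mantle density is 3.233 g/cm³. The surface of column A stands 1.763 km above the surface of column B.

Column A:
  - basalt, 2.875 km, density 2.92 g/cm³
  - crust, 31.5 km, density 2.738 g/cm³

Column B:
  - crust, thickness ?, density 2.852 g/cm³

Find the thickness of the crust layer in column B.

Take the compensation level at the base of the deeper column (depth z_c below the surface of column A) and equate Σ ρ_i t_i down to z_c; mantle fills any gap and the z_c terms cancel.
Column A: 2.875×2.92 + 31.5×2.738 + (z_c − 34.375)×3.233
Column B: 1.763×0 + x×2.852 + (z_c − 1.763 − 0 − x)×3.233
The z_c×3.233 term appears on both sides and cancels. Collect the known terms of each column as K = Σ(ρt)_known − 3.233 × (depth of known layers): K_A = 94.642 − 3.233×34.375 = −16.492375; K_B = 0 − 3.233×(1.763 + 0) = −5.699779.
Balance: K_A = K_B − x×(3.233 − 2.852), so x = (K_B − K_A)/(3.233 − 2.852) = 10.7926/0.381 = 28.3 km.

28.3 km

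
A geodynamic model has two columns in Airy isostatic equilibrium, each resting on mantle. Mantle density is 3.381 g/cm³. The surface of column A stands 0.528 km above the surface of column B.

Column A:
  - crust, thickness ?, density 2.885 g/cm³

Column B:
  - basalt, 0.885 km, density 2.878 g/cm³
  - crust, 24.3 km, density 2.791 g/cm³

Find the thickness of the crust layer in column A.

Take the compensation level at the base of the deeper column (depth z_c below the surface of column A) and equate Σ ρ_i t_i down to z_c; mantle fills any gap and the z_c terms cancel.
Column A: x×2.885 + (z_c − 0 − x)×3.381
Column B: 0.528×0 + 0.885×2.878 + 24.3×2.791 + (z_c − 0.528 − 25.185)×3.381
The z_c×3.381 term appears on both sides and cancels. Collect the known terms of each column as K = Σ(ρt)_known − 3.381 × (depth of known layers): K_A = 0 − 3.381×0 = 0; K_B = 70.36833 − 3.381×(0.528 + 25.185) = −16.567323.
Balance: K_A − x×(3.381 − 2.885) = K_B, so x = (K_A − K_B)/(3.381 − 2.885) = 16.5673/0.496 = 33.4 km.

33.4 km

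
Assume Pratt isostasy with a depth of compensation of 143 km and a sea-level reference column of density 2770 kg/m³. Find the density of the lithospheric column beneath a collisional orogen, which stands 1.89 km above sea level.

Pratt balance: ρ_ref D = ρ (D + h).
ρ = ρ_ref D/(D + h) = 2770 × 143 km/(143 km + 1.89 km) = 2730 kg/m³.

2730 kg/m³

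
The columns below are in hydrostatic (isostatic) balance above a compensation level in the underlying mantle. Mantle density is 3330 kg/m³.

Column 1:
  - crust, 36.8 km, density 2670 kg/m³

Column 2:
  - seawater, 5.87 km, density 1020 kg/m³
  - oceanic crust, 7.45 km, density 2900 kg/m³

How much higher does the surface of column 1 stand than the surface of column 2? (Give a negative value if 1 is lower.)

2.26 km

For any compensation level in the mantle, the mantle terms cancel and isostasy reduces to e = (Σt_1 − Σt_2) − (Σ(ρt)_1 − Σ(ρt)_2) / ρ_m.
Σt_1 = 36.8 km; Σt_2 = 13.32 km; Σ(ρt)_1 = 98256; Σ(ρt)_2 = 27592.4 (in km·kg/m³).
e = (36.8 − 13.32) − (98256 − 27592.4) / 3330 = 2.26 km.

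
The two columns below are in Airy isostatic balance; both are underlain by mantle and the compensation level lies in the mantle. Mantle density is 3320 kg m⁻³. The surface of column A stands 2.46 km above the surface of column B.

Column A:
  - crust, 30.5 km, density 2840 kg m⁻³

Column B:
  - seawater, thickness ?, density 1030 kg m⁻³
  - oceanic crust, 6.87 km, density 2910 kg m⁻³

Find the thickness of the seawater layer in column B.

Take the compensation level at the base of the deeper column (depth z_c below the surface of column A) and equate Σ ρ_i t_i down to z_c; mantle fills any gap and the z_c terms cancel.
Column A: 30.5×2840 + (z_c − 30.5)×3320
Column B: 2.46×0 + x×1030 + 6.87×2910 + (z_c − 2.46 − 6.87 − x)×3320
The z_c×3320 term appears on both sides and cancels. Collect the known terms of each column as K = Σ(ρt)_known − 3320 × (depth of known layers): K_A = 86620 − 3320×30.5 = −14640; K_B = 19991.7 − 3320×(2.46 + 6.87) = −10983.9.
Balance: K_A = K_B − x×(3320 − 1030), so x = (K_B − K_A)/(3320 − 1030) = 3656.1/2290 = 1.6 km.

1.6 km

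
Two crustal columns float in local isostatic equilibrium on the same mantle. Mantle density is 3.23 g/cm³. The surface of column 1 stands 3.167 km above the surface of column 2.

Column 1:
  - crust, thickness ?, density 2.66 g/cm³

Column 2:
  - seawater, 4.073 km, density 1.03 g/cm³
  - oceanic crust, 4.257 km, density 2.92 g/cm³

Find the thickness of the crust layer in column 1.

36 km

Take the compensation level at the base of the deeper column (depth z_c below the surface of column 1) and equate Σ ρ_i t_i down to z_c; mantle fills any gap and the z_c terms cancel.
Column 1: x×2.66 + (z_c − 0 − x)×3.23
Column 2: 3.167×0 + 4.073×1.03 + 4.257×2.92 + (z_c − 3.167 − 8.33)×3.23
The z_c×3.23 term appears on both sides and cancels. Collect the known terms of each column as K = Σ(ρt)_known − 3.23 × (depth of known layers): K_1 = 0 − 3.23×0 = 0; K_2 = 16.62563 − 3.23×(3.167 + 8.33) = −20.50968.
Balance: K_1 − x×(3.23 − 2.66) = K_2, so x = (K_1 − K_2)/(3.23 − 2.66) = 20.5097/0.57 = 36 km.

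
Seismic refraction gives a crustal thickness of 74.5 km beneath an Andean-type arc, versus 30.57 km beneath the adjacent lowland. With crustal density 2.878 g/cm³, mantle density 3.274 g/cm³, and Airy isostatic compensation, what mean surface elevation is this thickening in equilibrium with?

Excess crust Δ = 74.5 km − 30.57 km = 43.93 km, split between elevation h and root r with h + r = Δ.
Airy balance ρ_c h = (ρ_m − ρ_c) r gives r = h ρ_c/(ρ_m − ρ_c), so h (1 + ρ_c/(ρ_m − ρ_c)) = Δ, i.e. h = Δ (ρ_m − ρ_c)/ρ_m.
h = 43.93 km × 0.396/3.274 = 5.31 km.

5.31 km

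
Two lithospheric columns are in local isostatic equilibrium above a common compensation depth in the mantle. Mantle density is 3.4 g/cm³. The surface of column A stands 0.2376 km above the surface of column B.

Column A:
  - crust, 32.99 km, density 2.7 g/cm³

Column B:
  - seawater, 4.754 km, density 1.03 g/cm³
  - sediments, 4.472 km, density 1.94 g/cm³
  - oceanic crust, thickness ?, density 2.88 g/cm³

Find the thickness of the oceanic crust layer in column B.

Take the compensation level at the base of the deeper column (depth z_c below the surface of column A) and equate Σ ρ_i t_i down to z_c; mantle fills any gap and the z_c terms cancel.
Column A: 32.99×2.7 + (z_c − 32.99)×3.4
Column B: 0.2376×0 + 4.754×1.03 + 4.472×1.94 + x×2.88 + (z_c − 0.2376 − 9.226 − x)×3.4
The z_c×3.4 term appears on both sides and cancels. Collect the known terms of each column as K = Σ(ρt)_known − 3.4 × (depth of known layers): K_A = 89.073 − 3.4×32.99 = −23.093; K_B = 13.5723 − 3.4×(0.2376 + 9.226) = −18.60394.
Balance: K_A = K_B − x×(3.4 − 2.88), so x = (K_B − K_A)/(3.4 − 2.88) = 4.48906/0.52 = 8.63 km.

8.63 km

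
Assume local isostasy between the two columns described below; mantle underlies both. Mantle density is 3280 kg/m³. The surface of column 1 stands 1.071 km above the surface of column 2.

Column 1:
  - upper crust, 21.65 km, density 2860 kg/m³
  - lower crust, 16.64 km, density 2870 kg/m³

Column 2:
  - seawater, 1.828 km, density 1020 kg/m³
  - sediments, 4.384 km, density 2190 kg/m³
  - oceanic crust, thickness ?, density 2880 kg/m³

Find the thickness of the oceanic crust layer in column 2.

8.73 km

Take the compensation level at the base of the deeper column (depth z_c below the surface of column 1) and equate Σ ρ_i t_i down to z_c; mantle fills any gap and the z_c terms cancel.
Column 1: 21.65×2860 + 16.64×2870 + (z_c − 38.29)×3280
Column 2: 1.071×0 + 1.828×1020 + 4.384×2190 + x×2880 + (z_c − 1.071 − 6.212 − x)×3280
The z_c×3280 term appears on both sides and cancels. Collect the known terms of each column as K = Σ(ρt)_known − 3280 × (depth of known layers): K_1 = 109675.8 − 3280×38.29 = −15915.4; K_2 = 11465.52 − 3280×(1.071 + 6.212) = −12422.72.
Balance: K_1 = K_2 − x×(3280 − 2880), so x = (K_2 − K_1)/(3280 − 2880) = 3492.68/400 = 8.73 km.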